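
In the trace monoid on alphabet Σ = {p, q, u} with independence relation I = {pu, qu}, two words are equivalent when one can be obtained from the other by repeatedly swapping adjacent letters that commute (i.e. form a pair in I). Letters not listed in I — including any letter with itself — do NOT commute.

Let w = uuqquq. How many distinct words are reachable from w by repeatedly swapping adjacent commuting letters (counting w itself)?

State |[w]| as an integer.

20

piece 0:u — minimal
piece 1:u rests on {0:u}
piece 2:q — minimal
piece 3:q rests on {2:q}
piece 4:u rests on {1:u}
piece 5:q rests on {3:q}
minimal pieces: {0:u, 2:q}
ways to finish when only these pieces remain (= sum over removing one remaining piece with nothing left below it):
  1 left: {4}→1  {5}→1
  2 left: {1,4}→1  {3,5}→1  {4,5}→2
  3 left: {0,1,4}→1  {1,4,5}→3  {2,3,5}→1  {3,4,5}→3
  4 left: {0,1,4,5}→4  {1,3,4,5}→6  {2,3,4,5}→4
  placing 0:u first → 10 extensions
  placing 2:q first → 10 extensions
total linear extensions = 20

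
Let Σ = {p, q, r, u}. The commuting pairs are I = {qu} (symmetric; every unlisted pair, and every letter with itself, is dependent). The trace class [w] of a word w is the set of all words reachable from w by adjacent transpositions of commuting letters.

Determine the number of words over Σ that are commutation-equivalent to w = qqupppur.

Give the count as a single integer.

piece 0:q — minimal
piece 1:q rests on {0:q}
piece 2:u — minimal
piece 3:p rests on {1:q, 2:u}
piece 4:p rests on {3:p}
piece 5:p rests on {4:p}
piece 6:u rests on {5:p}
piece 7:r rests on {6:u}
minimal pieces: {0:q, 2:u}
ways to finish when only these pieces remain (= sum over removing one remaining piece with nothing left below it):
  1 left: {7}→1
  2 left: {6,7}→1
  3 left: {5,6,7}→1
  4 left: {4,5,6,7}→1
  5 left: {3,4,5,6,7}→1
  6 left: {1,3,4,5,6,7}→1  {2,3,4,5,6,7}→1
  placing 0:q first → 2 extensions
  placing 2:u first → 1 extensions
total linear extensions = 3

3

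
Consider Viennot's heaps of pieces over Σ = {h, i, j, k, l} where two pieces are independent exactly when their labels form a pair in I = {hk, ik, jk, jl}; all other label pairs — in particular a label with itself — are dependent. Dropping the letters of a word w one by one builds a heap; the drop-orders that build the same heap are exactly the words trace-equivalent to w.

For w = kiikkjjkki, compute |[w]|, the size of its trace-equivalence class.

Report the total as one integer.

piece 0:k — minimal
piece 1:i — minimal
piece 2:i rests on {1:i}
piece 3:k rests on {0:k}
piece 4:k rests on {3:k}
piece 5:j rests on {2:i}
piece 6:j rests on {5:j}
piece 7:k rests on {4:k}
piece 8:k rests on {7:k}
piece 9:i rests on {6:j}
minimal pieces: {0:k, 1:i}
ways to finish when only these pieces remain (= sum over removing one remaining piece with nothing left below it):
  1 left: {8}→1  {9}→1
  2 left: {6,9}→1  {7,8}→1  {8,9}→2
  3 left: {4,7,8}→1  {5,6,9}→1  {6,8,9}→3  {7,8,9}→3
  4 left: {2,5,6,9}→1  {3,4,7,8}→1  {4,7,8,9}→4  {5,6,8,9}→4  {6,7,8,9}→6
  5 left: {0,3,4,7,8}→1  {1,2,5,6,9}→1  {2,5,6,8,9}→5  {3,4,7,8,9}→5  {4,6,7,8,9}→10  {5,6,7,8,9}→10
  6 left: {0,3,4,7,8,9}→6  {1,2,5,6,8,9}→6  {2,5,6,7,8,9}→15  {3,4,6,7,8,9}→15  {4,5,6,7,8,9}→20
  7 left: {0,3,4,6,7,8,9}→21  {1,2,5,6,7,8,9}→21  {2,4,5,6,7,8,9}→35  {3,4,5,6,7,8,9}→35
  8 left: {0,3,4,5,6,7,8,9}→56  {1,2,4,5,6,7,8,9}→56  {2,3,4,5,6,7,8,9}→70
  placing 0:k first → 126 extensions
  placing 1:i first → 126 extensions
total linear extensions = 252

252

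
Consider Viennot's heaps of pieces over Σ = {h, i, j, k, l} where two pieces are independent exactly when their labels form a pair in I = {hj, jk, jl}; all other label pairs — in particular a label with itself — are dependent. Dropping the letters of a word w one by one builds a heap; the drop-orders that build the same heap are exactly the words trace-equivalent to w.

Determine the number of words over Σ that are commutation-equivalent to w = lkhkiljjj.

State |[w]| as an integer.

#0=l has no predecessor
#1=k depends on [0:l]
#2=h depends on [1:k]
#3=k depends on [2:h]
#4=i depends on [3:k]
#5=l depends on [4:i]
#6=j depends on [4:i]
#7=j depends on [6:j]
#8=j depends on [7:j]
sources: [0:l]
N(rest) = Σ N(rest − s) over sources s of rest; N(one piece) = 1:
  size 1 → [5]=1  [8]=1
  size 2 → [5,8]=2  [7,8]=1
  size 3 → [5,7,8]=3  [6,7,8]=1
  size 4 → [5,6,7,8]=4
  size 5 → [4,5,6,7,8]=4
  size 6 → [3,4,5,6,7,8]=4
  size 7 → [2,3,4,5,6,7,8]=4
  first=0(l) contributes 4

4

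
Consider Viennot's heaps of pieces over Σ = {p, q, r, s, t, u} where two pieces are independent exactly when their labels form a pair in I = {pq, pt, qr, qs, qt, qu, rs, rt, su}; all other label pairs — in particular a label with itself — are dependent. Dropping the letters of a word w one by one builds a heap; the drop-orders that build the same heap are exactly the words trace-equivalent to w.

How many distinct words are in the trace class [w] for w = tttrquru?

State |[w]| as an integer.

#0=t has no predecessor
#1=t depends on [0:t]
#2=t depends on [1:t]
#3=r has no predecessor
#4=q has no predecessor
#5=u depends on [2:t, 3:r]
#6=r depends on [5:u]
#7=u depends on [6:r]
sources: [0:t, 3:r, 4:q]
N(rest) = Σ N(rest − s) over sources s of rest; N(one piece) = 1:
  size 1 → [4]=1  [7]=1
  size 2 → [4,7]=2  [6,7]=1
  size 3 → [4,6,7]=3  [5,6,7]=1
  size 4 → [2,5,6,7]=1  [3,5,6,7]=1  [4,5,6,7]=4
  size 5 → [1,2,5,6,7]=1  [2,3,5,6,7]=2  [2,4,5,6,7]=5  [3,4,5,6,7]=5
  size 6 → [0,1,2,5,6,7]=1  [1,2,3,5,6,7]=3  [1,2,4,5,6,7]=6  [2,3,4,5,6,7]=12
  first=0(t) contributes 21
  first=3(r) contributes 7
  first=4(q) contributes 4
|[w]| = 32

32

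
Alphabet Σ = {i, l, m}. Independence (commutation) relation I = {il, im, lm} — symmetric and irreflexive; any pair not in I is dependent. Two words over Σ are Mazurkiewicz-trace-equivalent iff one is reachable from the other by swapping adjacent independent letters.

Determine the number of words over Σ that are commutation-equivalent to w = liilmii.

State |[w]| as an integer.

drop 0:l onto floor
drop 1:i onto floor
drop 2:i onto {1:i}
drop 3:l onto {0:l}
drop 4:m onto floor
drop 5:i onto {2:i}
drop 6:i onto {5:i}
ground layer = {0:l, 1:i, 4:m}
drop-orders for the pieces not yet dropped (sum over which currently-grounded one goes next):
  1 to go: {3} 1  {4} 1  {6} 1
  2 to go: {0,3} 1  {3,4} 2  {3,6} 2  {4,6} 2  {5,6} 1
  3 to go: {0,3,4} 3  {0,3,6} 3  {2,5,6} 1  {3,4,6} 6  {3,5,6} 3  {4,5,6} 3
  4 to go: {0,3,4,6} 12  {0,3,5,6} 6  {1,2,5,6} 1  {2,3,5,6} 4  {2,4,5,6} 4  {3,4,5,6} 12
  5 to go: {0,2,3,5,6} 10  {0,3,4,5,6} 30  {1,2,3,5,6} 5  {1,2,4,5,6} 5  {2,3,4,5,6} 20
  if 0:l drops first: 30 orders
  if 1:i drops first: 60 orders
  if 4:m drops first: 15 orders
heap linearizations: 105

105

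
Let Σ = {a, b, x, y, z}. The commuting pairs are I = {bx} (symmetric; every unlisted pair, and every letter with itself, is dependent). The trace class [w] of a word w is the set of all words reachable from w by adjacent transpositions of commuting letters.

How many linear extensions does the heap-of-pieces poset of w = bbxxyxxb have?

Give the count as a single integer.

piece 0:b — minimal
piece 1:b rests on {0:b}
piece 2:x — minimal
piece 3:x rests on {2:x}
piece 4:y rests on {1:b, 3:x}
piece 5:x rests on {4:y}
piece 6:x rests on {5:x}
piece 7:b rests on {4:y}
minimal pieces: {0:b, 2:x}
ways to finish when only these pieces remain (= sum over removing one remaining piece with nothing left below it):
  1 left: {6}→1  {7}→1
  2 left: {5,6}→1  {6,7}→2
  3 left: {5,6,7}→3
  4 left: {4,5,6,7}→3
  5 left: {1,4,5,6,7}→3  {3,4,5,6,7}→3
  6 left: {0,1,4,5,6,7}→3  {1,3,4,5,6,7}→6  {2,3,4,5,6,7}→3
  placing 0:b first → 9 extensions
  placing 2:x first → 9 extensions
total linear extensions = 18

18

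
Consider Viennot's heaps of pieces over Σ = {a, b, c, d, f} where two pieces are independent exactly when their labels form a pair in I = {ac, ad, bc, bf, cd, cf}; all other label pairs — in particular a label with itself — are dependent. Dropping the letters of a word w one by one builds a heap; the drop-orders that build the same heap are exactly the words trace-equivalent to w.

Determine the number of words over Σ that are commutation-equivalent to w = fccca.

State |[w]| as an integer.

10

piece 0:f — minimal
piece 1:c — minimal
piece 2:c rests on {1:c}
piece 3:c rests on {2:c}
piece 4:a rests on {0:f}
minimal pieces: {0:f, 1:c}
ways to finish when only these pieces remain (= sum over removing one remaining piece with nothing left below it):
  1 left: {3}→1  {4}→1
  2 left: {0,4}→1  {2,3}→1  {3,4}→2
  3 left: {0,3,4}→3  {1,2,3}→1  {2,3,4}→3
  placing 0:f first → 4 extensions
  placing 1:c first → 6 extensions
total linear extensions = 10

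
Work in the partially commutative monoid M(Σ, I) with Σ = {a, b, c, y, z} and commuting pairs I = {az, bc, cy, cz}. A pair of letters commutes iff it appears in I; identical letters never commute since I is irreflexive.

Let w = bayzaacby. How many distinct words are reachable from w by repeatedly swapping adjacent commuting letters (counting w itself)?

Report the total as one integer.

10

drop 0:b onto floor
drop 1:a onto {0:b}
drop 2:y onto {1:a}
drop 3:z onto {2:y}
drop 4:a onto {2:y}
drop 5:a onto {4:a}
drop 6:c onto {5:a}
drop 7:b onto {3:z, 5:a}
drop 8:y onto {7:b}
ground layer = {0:b}
drop-orders for the pieces not yet dropped (sum over which currently-grounded one goes next):
  1 to go: {6} 1  {8} 1
  2 to go: {6,8} 2  {7,8} 1
  3 to go: {3,7,8} 1  {6,7,8} 3
  4 to go: {3,6,7,8} 4  {5,6,7,8} 3
  5 to go: {3,5,6,7,8} 7  {4,5,6,7,8} 3
  6 to go: {3,4,5,6,7,8} 10
  7 to go: {2,3,4,5,6,7,8} 10
  if 0:b drops first: 10 orders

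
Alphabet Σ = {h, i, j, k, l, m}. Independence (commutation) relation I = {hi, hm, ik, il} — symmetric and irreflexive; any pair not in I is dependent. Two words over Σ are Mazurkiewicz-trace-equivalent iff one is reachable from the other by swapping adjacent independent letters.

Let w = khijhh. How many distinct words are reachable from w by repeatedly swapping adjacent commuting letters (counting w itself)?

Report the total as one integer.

3

drop 0:k onto floor
drop 1:h onto {0:k}
drop 2:i onto floor
drop 3:j onto {1:h, 2:i}
drop 4:h onto {3:j}
drop 5:h onto {4:h}
ground layer = {0:k, 2:i}
drop-orders for the pieces not yet dropped (sum over which currently-grounded one goes next):
  1 to go: {5} 1
  2 to go: {4,5} 1
  3 to go: {3,4,5} 1
  4 to go: {1,3,4,5} 1  {2,3,4,5} 1
  if 0:k drops first: 2 orders
  if 2:i drops first: 1 orders
heap linearizations: 3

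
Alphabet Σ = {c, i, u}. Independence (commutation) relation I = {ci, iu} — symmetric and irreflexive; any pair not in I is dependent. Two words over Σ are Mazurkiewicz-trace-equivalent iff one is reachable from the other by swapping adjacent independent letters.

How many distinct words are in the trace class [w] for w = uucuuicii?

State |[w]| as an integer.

84

0(u) covers ∅
1(u) covers 0:u
2(c) covers 1:u
3(u) covers 2:c
4(u) covers 3:u
5(i) covers ∅
6(c) covers 4:u
7(i) covers 5:i
8(i) covers 7:i
floor of heap: 0:u, 5:i
completions by unplaced set U, small U first (add the entries for U minus each lowest piece of U):
  |U|=1: {6}:1  {8}:1
  |U|=2: {4,6}:1  {6,8}:2  {7,8}:1
  |U|=3: {3,4,6}:1  {4,6,8}:3  {5,7,8}:1  {6,7,8}:3
  |U|=4: {2,3,4,6}:1  {3,4,6,8}:4  {4,6,7,8}:6  {5,6,7,8}:4
  |U|=5: {1,2,3,4,6}:1  {2,3,4,6,8}:5  {3,4,6,7,8}:10  {4,5,6,7,8}:10
  |U|=6: {0,1,2,3,4,6}:1  {1,2,3,4,6,8}:6  {2,3,4,6,7,8}:15  {3,4,5,6,7,8}:20
  |U|=7: {0,1,2,3,4,6,8}:7  {1,2,3,4,6,7,8}:21  {2,3,4,5,6,7,8}:35
  start at 0(u): 56
  start at 5(i): 28
sum over floor = 84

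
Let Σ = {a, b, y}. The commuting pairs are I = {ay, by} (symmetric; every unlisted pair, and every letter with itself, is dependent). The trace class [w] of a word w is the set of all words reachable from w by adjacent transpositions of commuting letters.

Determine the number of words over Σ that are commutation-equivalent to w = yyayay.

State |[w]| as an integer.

15

0(y) covers ∅
1(y) covers 0:y
2(a) covers ∅
3(y) covers 1:y
4(a) covers 2:a
5(y) covers 3:y
floor of heap: 0:y, 2:a
completions by unplaced set U, small U first (add the entries for U minus each lowest piece of U):
  |U|=1: {4}:1  {5}:1
  |U|=2: {2,4}:1  {3,5}:1  {4,5}:2
  |U|=3: {1,3,5}:1  {2,4,5}:3  {3,4,5}:3
  |U|=4: {0,1,3,5}:1  {1,3,4,5}:4  {2,3,4,5}:6
  start at 0(y): 10
  start at 2(a): 5
sum over floor = 15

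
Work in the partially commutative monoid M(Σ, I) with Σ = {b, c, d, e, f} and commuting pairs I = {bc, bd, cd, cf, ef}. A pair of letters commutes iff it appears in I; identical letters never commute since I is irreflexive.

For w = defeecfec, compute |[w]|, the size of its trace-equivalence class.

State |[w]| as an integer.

28

0(d) covers ∅
1(e) covers 0:d
2(f) covers 0:d
3(e) covers 1:e
4(e) covers 3:e
5(c) covers 4:e
6(f) covers 2:f
7(e) covers 5:c
8(c) covers 7:e
floor of heap: 0:d
completions by unplaced set U, small U first (add the entries for U minus each lowest piece of U):
  |U|=1: {6}:1  {8}:1
  |U|=2: {2,6}:1  {6,8}:2  {7,8}:1
  |U|=3: {2,6,8}:3  {5,7,8}:1  {6,7,8}:3
  |U|=4: {2,6,7,8}:6  {4,5,7,8}:1  {5,6,7,8}:4
  |U|=5: {2,5,6,7,8}:10  {3,4,5,7,8}:1  {4,5,6,7,8}:5
  |U|=6: {1,3,4,5,7,8}:1  {2,4,5,6,7,8}:15  {3,4,5,6,7,8}:6
  |U|=7: {1,3,4,5,6,7,8}:7  {2,3,4,5,6,7,8}:21
  start at 0(d): 28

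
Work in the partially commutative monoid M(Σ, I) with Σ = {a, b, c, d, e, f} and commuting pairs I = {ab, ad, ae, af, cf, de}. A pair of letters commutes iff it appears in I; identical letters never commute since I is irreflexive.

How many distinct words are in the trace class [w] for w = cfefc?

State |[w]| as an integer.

0(c) covers ∅
1(f) covers ∅
2(e) covers 0:c, 1:f
3(f) covers 2:e
4(c) covers 2:e
floor of heap: 0:c, 1:f
completions by unplaced set U, small U first (add the entries for U minus each lowest piece of U):
  |U|=1: {3}:1  {4}:1
  |U|=2: {3,4}:2
  |U|=3: {2,3,4}:2
  start at 0(c): 2
  start at 1(f): 2
sum over floor = 4

4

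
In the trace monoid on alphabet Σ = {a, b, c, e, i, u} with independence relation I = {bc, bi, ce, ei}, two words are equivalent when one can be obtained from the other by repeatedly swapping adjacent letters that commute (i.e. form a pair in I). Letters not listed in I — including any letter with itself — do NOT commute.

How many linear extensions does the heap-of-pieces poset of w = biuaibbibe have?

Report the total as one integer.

drop 0:b onto floor
drop 1:i onto floor
drop 2:u onto {0:b, 1:i}
drop 3:a onto {2:u}
drop 4:i onto {3:a}
drop 5:b onto {3:a}
drop 6:b onto {5:b}
drop 7:i onto {4:i}
drop 8:b onto {6:b}
drop 9:e onto {8:b}
ground layer = {0:b, 1:i}
drop-orders for the pieces not yet dropped (sum over which currently-grounded one goes next):
  1 to go: {7} 1  {9} 1
  2 to go: {4,7} 1  {7,9} 2  {8,9} 1
  3 to go: {4,7,9} 3  {6,8,9} 1  {7,8,9} 3
  4 to go: {4,7,8,9} 6  {5,6,8,9} 1  {6,7,8,9} 4
  5 to go: {4,6,7,8,9} 10  {5,6,7,8,9} 5
  6 to go: {4,5,6,7,8,9} 15
  7 to go: {3,4,5,6,7,8,9} 15
  8 to go: {2,3,4,5,6,7,8,9} 15
  if 0:b drops first: 15 orders
  if 1:i drops first: 15 orders
heap linearizations: 30

30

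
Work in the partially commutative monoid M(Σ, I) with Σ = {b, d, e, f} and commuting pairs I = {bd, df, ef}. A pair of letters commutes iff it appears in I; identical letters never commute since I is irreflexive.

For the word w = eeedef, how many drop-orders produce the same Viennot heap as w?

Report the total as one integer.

6

#0=e has no predecessor
#1=e depends on [0:e]
#2=e depends on [1:e]
#3=d depends on [2:e]
#4=e depends on [3:d]
#5=f has no predecessor
sources: [0:e, 5:f]
N(rest) = Σ N(rest − s) over sources s of rest; N(one piece) = 1:
  size 1 → [4]=1  [5]=1
  size 2 → [3,4]=1  [4,5]=2
  size 3 → [2,3,4]=1  [3,4,5]=3
  size 4 → [1,2,3,4]=1  [2,3,4,5]=4
  first=0(e) contributes 5
  first=5(f) contributes 1
|[w]| = 6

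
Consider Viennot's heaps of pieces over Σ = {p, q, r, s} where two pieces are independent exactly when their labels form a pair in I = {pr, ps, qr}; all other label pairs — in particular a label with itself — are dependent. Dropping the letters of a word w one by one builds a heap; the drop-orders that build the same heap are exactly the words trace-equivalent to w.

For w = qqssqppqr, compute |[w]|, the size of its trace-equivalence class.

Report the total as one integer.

0(q) covers ∅
1(q) covers 0:q
2(s) covers 1:q
3(s) covers 2:s
4(q) covers 3:s
5(p) covers 4:q
6(p) covers 5:p
7(q) covers 6:p
8(r) covers 3:s
floor of heap: 0:q
completions by unplaced set U, small U first (add the entries for U minus each lowest piece of U):
  |U|=1: {7}:1  {8}:1
  |U|=2: {6,7}:1  {7,8}:2
  |U|=3: {5,6,7}:1  {6,7,8}:3
  |U|=4: {4,5,6,7}:1  {5,6,7,8}:4
  |U|=5: {4,5,6,7,8}:5
  |U|=6: {3,4,5,6,7,8}:5
  |U|=7: {2,3,4,5,6,7,8}:5
  start at 0(q): 5

5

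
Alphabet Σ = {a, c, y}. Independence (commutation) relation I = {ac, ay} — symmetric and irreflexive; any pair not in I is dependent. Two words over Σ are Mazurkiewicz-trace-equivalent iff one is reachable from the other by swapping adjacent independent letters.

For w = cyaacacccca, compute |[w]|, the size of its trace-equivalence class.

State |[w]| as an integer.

330

piece 0:c — minimal
piece 1:y rests on {0:c}
piece 2:a — minimal
piece 3:a rests on {2:a}
piece 4:c rests on {1:y}
piece 5:a rests on {3:a}
piece 6:c rests on {4:c}
piece 7:c rests on {6:c}
piece 8:c rests on {7:c}
piece 9:c rests on {8:c}
piece 10:a rests on {5:a}
minimal pieces: {0:c, 2:a}
ways to finish when only these pieces remain (= sum over removing one remaining piece with nothing left below it):
  1 left: {9}→1  {10}→1
  2 left: {5,10}→1  {8,9}→1  {9,10}→2
  3 left: {3,5,10}→1  {5,9,10}→3  {7,8,9}→1  {8,9,10}→3
  4 left: {2,3,5,10}→1  {3,5,9,10}→4  {5,8,9,10}→6  {6,7,8,9}→1  {7,8,9,10}→4
  5 left: {2,3,5,9,10}→5  {3,5,8,9,10}→10  {4,6,7,8,9}→1  {5,7,8,9,10}→10  {6,7,8,9,10}→5
  6 left: {1,4,6,7,8,9}→1  {2,3,5,8,9,10}→15  {3,5,7,8,9,10}→20  {4,6,7,8,9,10}→6  {5,6,7,8,9,10}→15
  7 left: {0,1,4,6,7,8,9}→1  {1,4,6,7,8,9,10}→7  {2,3,5,7,8,9,10}→35  {3,5,6,7,8,9,10}→35  {4,5,6,7,8,9,10}→21
  8 left: {0,1,4,6,7,8,9,10}→8  {1,4,5,6,7,8,9,10}→28  {2,3,5,6,7,8,9,10}→70  {3,4,5,6,7,8,9,10}→56
  9 left: {0,1,4,5,6,7,8,9,10}→36  {1,3,4,5,6,7,8,9,10}→84  {2,3,4,5,6,7,8,9,10}→126
  placing 0:c first → 210 extensions
  placing 2:a first → 120 extensions
total linear extensions = 330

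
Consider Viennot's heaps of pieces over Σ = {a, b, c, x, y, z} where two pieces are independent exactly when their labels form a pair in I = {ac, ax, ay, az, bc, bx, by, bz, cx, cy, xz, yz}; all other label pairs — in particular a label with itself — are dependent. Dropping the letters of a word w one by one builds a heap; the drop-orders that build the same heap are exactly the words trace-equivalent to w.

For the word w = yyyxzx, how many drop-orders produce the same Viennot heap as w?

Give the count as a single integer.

6

drop 0:y onto floor
drop 1:y onto {0:y}
drop 2:y onto {1:y}
drop 3:x onto {2:y}
drop 4:z onto floor
drop 5:x onto {3:x}
ground layer = {0:y, 4:z}
drop-orders for the pieces not yet dropped (sum over which currently-grounded one goes next):
  1 to go: {4} 1  {5} 1
  2 to go: {3,5} 1  {4,5} 2
  3 to go: {2,3,5} 1  {3,4,5} 3
  4 to go: {1,2,3,5} 1  {2,3,4,5} 4
  if 0:y drops first: 5 orders
  if 4:z drops first: 1 orders
heap linearizations: 6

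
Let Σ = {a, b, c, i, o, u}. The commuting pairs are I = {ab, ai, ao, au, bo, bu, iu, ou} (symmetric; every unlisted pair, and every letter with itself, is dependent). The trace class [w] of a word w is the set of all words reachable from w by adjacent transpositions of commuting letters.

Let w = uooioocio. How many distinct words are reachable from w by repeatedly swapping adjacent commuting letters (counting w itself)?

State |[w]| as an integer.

6

piece 0:u — minimal
piece 1:o — minimal
piece 2:o rests on {1:o}
piece 3:i rests on {2:o}
piece 4:o rests on {3:i}
piece 5:o rests on {4:o}
piece 6:c rests on {0:u, 5:o}
piece 7:i rests on {6:c}
piece 8:o rests on {7:i}
minimal pieces: {0:u, 1:o}
ways to finish when only these pieces remain (= sum over removing one remaining piece with nothing left below it):
  1 left: {8}→1
  2 left: {7,8}→1
  3 left: {6,7,8}→1
  4 left: {0,6,7,8}→1  {5,6,7,8}→1
  5 left: {0,5,6,7,8}→2  {4,5,6,7,8}→1
  6 left: {0,4,5,6,7,8}→3  {3,4,5,6,7,8}→1
  7 left: {0,3,4,5,6,7,8}→4  {2,3,4,5,6,7,8}→1
  placing 0:u first → 1 extensions
  placing 1:o first → 5 extensions
total linear extensions = 6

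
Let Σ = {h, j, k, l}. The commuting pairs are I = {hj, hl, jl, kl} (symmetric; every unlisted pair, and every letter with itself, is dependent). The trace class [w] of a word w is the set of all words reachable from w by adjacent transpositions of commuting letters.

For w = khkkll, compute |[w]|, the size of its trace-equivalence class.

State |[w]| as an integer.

15

#0=k has no predecessor
#1=h depends on [0:k]
#2=k depends on [1:h]
#3=k depends on [2:k]
#4=l has no predecessor
#5=l depends on [4:l]
sources: [0:k, 4:l]
N(rest) = Σ N(rest − s) over sources s of rest; N(one piece) = 1:
  size 1 → [3]=1  [5]=1
  size 2 → [2,3]=1  [3,5]=2  [4,5]=1
  size 3 → [1,2,3]=1  [2,3,5]=3  [3,4,5]=3
  size 4 → [0,1,2,3]=1  [1,2,3,5]=4  [2,3,4,5]=6
  first=0(k) contributes 10
  first=4(l) contributes 5
|[w]| = 15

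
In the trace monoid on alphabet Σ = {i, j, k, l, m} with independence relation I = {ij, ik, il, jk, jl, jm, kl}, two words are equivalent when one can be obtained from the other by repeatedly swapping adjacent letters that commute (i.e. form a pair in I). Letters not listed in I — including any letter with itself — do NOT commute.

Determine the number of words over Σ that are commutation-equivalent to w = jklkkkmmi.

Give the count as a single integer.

piece 0:j — minimal
piece 1:k — minimal
piece 2:l — minimal
piece 3:k rests on {1:k}
piece 4:k rests on {3:k}
piece 5:k rests on {4:k}
piece 6:m rests on {2:l, 5:k}
piece 7:m rests on {6:m}
piece 8:i rests on {7:m}
minimal pieces: {0:j, 1:k, 2:l}
ways to finish when only these pieces remain (= sum over removing one remaining piece with nothing left below it):
  1 left: {0}→1  {8}→1
  2 left: {0,8}→2  {7,8}→1
  3 left: {0,7,8}→3  {6,7,8}→1
  4 left: {0,6,7,8}→4  {2,6,7,8}→1  {5,6,7,8}→1
  5 left: {0,2,6,7,8}→5  {0,5,6,7,8}→5  {2,5,6,7,8}→2  {4,5,6,7,8}→1
  6 left: {0,2,5,6,7,8}→12  {0,4,5,6,7,8}→6  {2,4,5,6,7,8}→3  {3,4,5,6,7,8}→1
  7 left: {0,2,4,5,6,7,8}→21  {0,3,4,5,6,7,8}→7  {1,3,4,5,6,7,8}→1  {2,3,4,5,6,7,8}→4
  placing 0:j first → 5 extensions
  placing 1:k first → 32 extensions
  placing 2:l first → 8 extensions
total linear extensions = 45

45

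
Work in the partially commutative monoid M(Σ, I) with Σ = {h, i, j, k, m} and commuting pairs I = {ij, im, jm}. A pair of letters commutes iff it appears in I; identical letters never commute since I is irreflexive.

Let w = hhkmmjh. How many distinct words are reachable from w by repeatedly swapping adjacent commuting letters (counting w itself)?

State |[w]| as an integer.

3

#0=h has no predecessor
#1=h depends on [0:h]
#2=k depends on [1:h]
#3=m depends on [2:k]
#4=m depends on [3:m]
#5=j depends on [2:k]
#6=h depends on [4:m, 5:j]
sources: [0:h]
N(rest) = Σ N(rest − s) over sources s of rest; N(one piece) = 1:
  size 1 → [6]=1
  size 2 → [4,6]=1  [5,6]=1
  size 3 → [3,4,6]=1  [4,5,6]=2
  size 4 → [3,4,5,6]=3
  size 5 → [2,3,4,5,6]=3
  first=0(h) contributes 3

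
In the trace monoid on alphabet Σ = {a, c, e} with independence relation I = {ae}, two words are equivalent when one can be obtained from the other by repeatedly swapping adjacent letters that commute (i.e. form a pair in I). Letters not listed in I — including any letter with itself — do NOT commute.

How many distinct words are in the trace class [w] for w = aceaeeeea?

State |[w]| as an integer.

21

piece 0:a — minimal
piece 1:c rests on {0:a}
piece 2:e rests on {1:c}
piece 3:a rests on {1:c}
piece 4:e rests on {2:e}
piece 5:e rests on {4:e}
piece 6:e rests on {5:e}
piece 7:e rests on {6:e}
piece 8:a rests on {3:a}
minimal pieces: {0:a}
ways to finish when only these pieces remain (= sum over removing one remaining piece with nothing left below it):
  1 left: {7}→1  {8}→1
  2 left: {3,8}→1  {6,7}→1  {7,8}→2
  3 left: {3,7,8}→3  {5,6,7}→1  {6,7,8}→3
  4 left: {3,6,7,8}→6  {4,5,6,7}→1  {5,6,7,8}→4
  5 left: {2,4,5,6,7}→1  {3,5,6,7,8}→10  {4,5,6,7,8}→5
  6 left: {2,4,5,6,7,8}→6  {3,4,5,6,7,8}→15
  7 left: {2,3,4,5,6,7,8}→21
  placing 0:a first → 21 extensions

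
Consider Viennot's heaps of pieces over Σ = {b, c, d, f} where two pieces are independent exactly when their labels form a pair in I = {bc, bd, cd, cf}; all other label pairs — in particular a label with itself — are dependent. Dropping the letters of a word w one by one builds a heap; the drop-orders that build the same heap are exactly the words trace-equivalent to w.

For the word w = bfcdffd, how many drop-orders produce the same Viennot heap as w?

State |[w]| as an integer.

7

piece 0:b — minimal
piece 1:f rests on {0:b}
piece 2:c — minimal
piece 3:d rests on {1:f}
piece 4:f rests on {3:d}
piece 5:f rests on {4:f}
piece 6:d rests on {5:f}
minimal pieces: {0:b, 2:c}
ways to finish when only these pieces remain (= sum over removing one remaining piece with nothing left below it):
  1 left: {2}→1  {6}→1
  2 left: {2,6}→2  {5,6}→1
  3 left: {2,5,6}→3  {4,5,6}→1
  4 left: {2,4,5,6}→4  {3,4,5,6}→1
  5 left: {1,3,4,5,6}→1  {2,3,4,5,6}→5
  placing 0:b first → 6 extensions
  placing 2:c first → 1 extensions
total linear extensions = 7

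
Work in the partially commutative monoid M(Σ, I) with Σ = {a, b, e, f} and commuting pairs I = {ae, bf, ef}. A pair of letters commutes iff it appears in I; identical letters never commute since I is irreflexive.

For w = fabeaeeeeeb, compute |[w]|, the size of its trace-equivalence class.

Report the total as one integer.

7

#0=f has no predecessor
#1=a depends on [0:f]
#2=b depends on [1:a]
#3=e depends on [2:b]
#4=a depends on [2:b]
#5=e depends on [3:e]
#6=e depends on [5:e]
#7=e depends on [6:e]
#8=e depends on [7:e]
#9=e depends on [8:e]
#10=b depends on [4:a, 9:e]
sources: [0:f]
N(rest) = Σ N(rest − s) over sources s of rest; N(one piece) = 1:
  size 1 → [10]=1
  size 2 → [4,10]=1  [9,10]=1
  size 3 → [4,9,10]=2  [8,9,10]=1
  size 4 → [4,8,9,10]=3  [7,8,9,10]=1
  size 5 → [4,7,8,9,10]=4  [6,7,8,9,10]=1
  size 6 → [4,6,7,8,9,10]=5  [5,6,7,8,9,10]=1
  size 7 → [3,5,6,7,8,9,10]=1  [4,5,6,7,8,9,10]=6
  size 8 → [3,4,5,6,7,8,9,10]=7
  size 9 → [2,3,4,5,6,7,8,9,10]=7
  first=0(f) contributes 7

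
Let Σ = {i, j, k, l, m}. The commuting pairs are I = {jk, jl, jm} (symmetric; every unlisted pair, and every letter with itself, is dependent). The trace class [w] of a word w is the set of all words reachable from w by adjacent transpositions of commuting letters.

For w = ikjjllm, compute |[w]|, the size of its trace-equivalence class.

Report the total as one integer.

15

piece 0:i — minimal
piece 1:k rests on {0:i}
piece 2:j rests on {0:i}
piece 3:j rests on {2:j}
piece 4:l rests on {1:k}
piece 5:l rests on {4:l}
piece 6:m rests on {5:l}
minimal pieces: {0:i}
ways to finish when only these pieces remain (= sum over removing one remaining piece with nothing left below it):
  1 left: {3}→1  {6}→1
  2 left: {2,3}→1  {3,6}→2  {5,6}→1
  3 left: {2,3,6}→3  {3,5,6}→3  {4,5,6}→1
  4 left: {1,4,5,6}→1  {2,3,5,6}→6  {3,4,5,6}→4
  5 left: {1,3,4,5,6}→5  {2,3,4,5,6}→10
  placing 0:i first → 15 extensions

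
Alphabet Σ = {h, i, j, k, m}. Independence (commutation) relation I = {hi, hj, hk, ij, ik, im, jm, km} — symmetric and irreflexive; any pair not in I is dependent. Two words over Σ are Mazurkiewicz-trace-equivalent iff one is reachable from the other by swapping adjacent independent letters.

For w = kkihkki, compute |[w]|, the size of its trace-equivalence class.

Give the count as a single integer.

105

0(k) covers ∅
1(k) covers 0:k
2(i) covers ∅
3(h) covers ∅
4(k) covers 1:k
5(k) covers 4:k
6(i) covers 2:i
floor of heap: 0:k, 2:i, 3:h
completions by unplaced set U, small U first (add the entries for U minus each lowest piece of U):
  |U|=1: {3}:1  {5}:1  {6}:1
  |U|=2: {2,6}:1  {3,5}:2  {3,6}:2  {4,5}:1  {5,6}:2
  |U|=3: {1,4,5}:1  {2,3,6}:3  {2,5,6}:3  {3,4,5}:3  {3,5,6}:6  {4,5,6}:3
  |U|=4: {0,1,4,5}:1  {1,3,4,5}:4  {1,4,5,6}:4  {2,3,5,6}:12  {2,4,5,6}:6  {3,4,5,6}:12
  |U|=5: {0,1,3,4,5}:5  {0,1,4,5,6}:5  {1,2,4,5,6}:10  {1,3,4,5,6}:20  {2,3,4,5,6}:30
  start at 0(k): 60
  start at 2(i): 30
  start at 3(h): 15
sum over floor = 105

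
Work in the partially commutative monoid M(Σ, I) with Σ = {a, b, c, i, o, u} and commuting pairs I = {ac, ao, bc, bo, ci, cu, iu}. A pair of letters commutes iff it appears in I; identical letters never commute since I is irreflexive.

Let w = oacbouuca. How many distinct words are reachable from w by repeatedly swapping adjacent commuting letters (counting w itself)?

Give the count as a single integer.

45

drop 0:o onto floor
drop 1:a onto floor
drop 2:c onto {0:o}
drop 3:b onto {1:a}
drop 4:o onto {2:c}
drop 5:u onto {3:b, 4:o}
drop 6:u onto {5:u}
drop 7:c onto {4:o}
drop 8:a onto {6:u}
ground layer = {0:o, 1:a}
drop-orders for the pieces not yet dropped (sum over which currently-grounded one goes next):
  1 to go: {7} 1  {8} 1
  2 to go: {6,8} 1  {7,8} 2
  3 to go: {5,6,8} 1  {6,7,8} 3
  4 to go: {3,5,6,8} 1  {5,6,7,8} 4
  5 to go: {1,3,5,6,8} 1  {3,5,6,7,8} 5  {4,5,6,7,8} 4
  6 to go: {1,3,5,6,7,8} 6  {2,4,5,6,7,8} 4  {3,4,5,6,7,8} 9
  7 to go: {0,2,4,5,6,7,8} 4  {1,3,4,5,6,7,8} 15  {2,3,4,5,6,7,8} 13
  if 0:o drops first: 28 orders
  if 1:a drops first: 17 orders
heap linearizations: 45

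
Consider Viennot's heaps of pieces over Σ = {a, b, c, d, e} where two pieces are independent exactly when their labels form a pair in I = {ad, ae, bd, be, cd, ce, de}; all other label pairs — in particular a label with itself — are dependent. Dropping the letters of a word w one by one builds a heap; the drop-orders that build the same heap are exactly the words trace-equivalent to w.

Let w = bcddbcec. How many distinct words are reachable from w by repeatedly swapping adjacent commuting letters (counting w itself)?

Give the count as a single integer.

drop 0:b onto floor
drop 1:c onto {0:b}
drop 2:d onto floor
drop 3:d onto {2:d}
drop 4:b onto {1:c}
drop 5:c onto {4:b}
drop 6:e onto floor
drop 7:c onto {5:c}
ground layer = {0:b, 2:d, 6:e}
drop-orders for the pieces not yet dropped (sum over which currently-grounded one goes next):
  1 to go: {3} 1  {6} 1  {7} 1
  2 to go: {2,3} 1  {3,6} 2  {3,7} 2  {5,7} 1  {6,7} 2
  3 to go: {2,3,6} 3  {2,3,7} 3  {3,5,7} 3  {3,6,7} 6  {4,5,7} 1  {5,6,7} 3
  4 to go: {1,4,5,7} 1  {2,3,5,7} 6  {2,3,6,7} 12  {3,4,5,7} 4  {3,5,6,7} 12  {4,5,6,7} 4
  5 to go: {0,1,4,5,7} 1  {1,3,4,5,7} 5  {1,4,5,6,7} 5  {2,3,4,5,7} 10  {2,3,5,6,7} 30  {3,4,5,6,7} 20
  6 to go: {0,1,3,4,5,7} 6  {0,1,4,5,6,7} 6  {1,2,3,4,5,7} 15  {1,3,4,5,6,7} 30  {2,3,4,5,6,7} 60
  if 0:b drops first: 105 orders
  if 2:d drops first: 42 orders
  if 6:e drops first: 21 orders
heap linearizations: 168

168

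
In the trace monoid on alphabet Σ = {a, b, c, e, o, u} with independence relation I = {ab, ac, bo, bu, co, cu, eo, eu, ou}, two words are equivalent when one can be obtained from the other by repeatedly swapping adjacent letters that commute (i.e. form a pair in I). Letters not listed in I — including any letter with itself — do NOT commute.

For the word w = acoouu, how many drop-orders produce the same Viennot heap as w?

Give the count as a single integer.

0(a) covers ∅
1(c) covers ∅
2(o) covers 0:a
3(o) covers 2:o
4(u) covers 0:a
5(u) covers 4:u
floor of heap: 0:a, 1:c
completions by unplaced set U, small U first (add the entries for U minus each lowest piece of U):
  |U|=1: {1}:1  {3}:1  {5}:1
  |U|=2: {1,3}:2  {1,5}:2  {2,3}:1  {3,5}:2  {4,5}:1
  |U|=3: {1,2,3}:3  {1,3,5}:6  {1,4,5}:3  {2,3,5}:3  {3,4,5}:3
  |U|=4: {1,2,3,5}:12  {1,3,4,5}:12  {2,3,4,5}:6
  start at 0(a): 30
  start at 1(c): 6
sum over floor = 36

36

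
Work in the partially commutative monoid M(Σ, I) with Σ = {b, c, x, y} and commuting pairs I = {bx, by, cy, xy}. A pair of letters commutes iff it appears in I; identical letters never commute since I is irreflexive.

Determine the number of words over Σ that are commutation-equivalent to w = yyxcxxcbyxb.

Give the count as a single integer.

495

#0=y has no predecessor
#1=y depends on [0:y]
#2=x has no predecessor
#3=c depends on [2:x]
#4=x depends on [3:c]
#5=x depends on [4:x]
#6=c depends on [5:x]
#7=b depends on [6:c]
#8=y depends on [1:y]
#9=x depends on [6:c]
#10=b depends on [7:b]
sources: [0:y, 2:x]
N(rest) = Σ N(rest − s) over sources s of rest; N(one piece) = 1:
  size 1 → [8]=1  [9]=1  [10]=1
  size 2 → [1,8]=1  [7,10]=1  [8,9]=2  [8,10]=2  [9,10]=2
  size 3 → [0,1,8]=1  [1,8,9]=3  [1,8,10]=3  [7,8,10]=3  [7,9,10]=3  [8,9,10]=6
  size 4 → [0,1,8,9]=4  [0,1,8,10]=4  [1,7,8,10]=6  [1,8,9,10]=12  [6,7,9,10]=3  [7,8,9,10]=12
  size 5 → [0,1,7,8,10]=10  [0,1,8,9,10]=20  [1,7,8,9,10]=30  [5,6,7,9,10]=3  [6,7,8,9,10]=15
  size 6 → [0,1,7,8,9,10]=60  [1,6,7,8,9,10]=45  [4,5,6,7,9,10]=3  [5,6,7,8,9,10]=18
  size 7 → [0,1,6,7,8,9,10]=105  [1,5,6,7,8,9,10]=63  [3,4,5,6,7,9,10]=3  [4,5,6,7,8,9,10]=21
  size 8 → [0,1,5,6,7,8,9,10]=168  [1,4,5,6,7,8,9,10]=84  [2,3,4,5,6,7,9,10]=3  [3,4,5,6,7,8,9,10]=24
  size 9 → [0,1,4,5,6,7,8,9,10]=252  [1,3,4,5,6,7,8,9,10]=108  [2,3,4,5,6,7,8,9,10]=27
  first=0(y) contributes 135
  first=2(x) contributes 360
|[w]| = 495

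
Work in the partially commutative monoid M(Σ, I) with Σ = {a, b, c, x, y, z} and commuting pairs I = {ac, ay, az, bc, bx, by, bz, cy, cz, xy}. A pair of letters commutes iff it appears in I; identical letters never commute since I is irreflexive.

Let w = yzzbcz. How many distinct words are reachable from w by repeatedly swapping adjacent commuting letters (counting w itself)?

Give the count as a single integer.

30

0(y) covers ∅
1(z) covers 0:y
2(z) covers 1:z
3(b) covers ∅
4(c) covers ∅
5(z) covers 2:z
floor of heap: 0:y, 3:b, 4:c
completions by unplaced set U, small U first (add the entries for U minus each lowest piece of U):
  |U|=1: {3}:1  {4}:1  {5}:1
  |U|=2: {2,5}:1  {3,4}:2  {3,5}:2  {4,5}:2
  |U|=3: {1,2,5}:1  {2,3,5}:3  {2,4,5}:3  {3,4,5}:6
  |U|=4: {0,1,2,5}:1  {1,2,3,5}:4  {1,2,4,5}:4  {2,3,4,5}:12
  start at 0(y): 20
  start at 3(b): 5
  start at 4(c): 5
sum over floor = 30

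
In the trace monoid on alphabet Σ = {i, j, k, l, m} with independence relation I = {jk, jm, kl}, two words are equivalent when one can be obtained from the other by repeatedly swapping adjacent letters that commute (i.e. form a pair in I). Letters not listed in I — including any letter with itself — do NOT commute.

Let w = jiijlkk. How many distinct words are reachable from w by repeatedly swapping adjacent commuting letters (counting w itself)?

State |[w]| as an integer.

6

0(j) covers ∅
1(i) covers 0:j
2(i) covers 1:i
3(j) covers 2:i
4(l) covers 3:j
5(k) covers 2:i
6(k) covers 5:k
floor of heap: 0:j
completions by unplaced set U, small U first (add the entries for U minus each lowest piece of U):
  |U|=1: {4}:1  {6}:1
  |U|=2: {3,4}:1  {4,6}:2  {5,6}:1
  |U|=3: {3,4,6}:3  {4,5,6}:3
  |U|=4: {3,4,5,6}:6
  |U|=5: {2,3,4,5,6}:6
  start at 0(j): 6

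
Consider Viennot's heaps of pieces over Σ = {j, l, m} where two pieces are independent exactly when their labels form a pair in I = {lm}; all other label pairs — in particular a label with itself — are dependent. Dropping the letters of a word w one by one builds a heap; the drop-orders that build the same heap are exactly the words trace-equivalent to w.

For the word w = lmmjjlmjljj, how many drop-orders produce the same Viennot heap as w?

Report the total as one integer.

piece 0:l — minimal
piece 1:m — minimal
piece 2:m rests on {1:m}
piece 3:j rests on {0:l, 2:m}
piece 4:j rests on {3:j}
piece 5:l rests on {4:j}
piece 6:m rests on {4:j}
piece 7:j rests on {5:l, 6:m}
piece 8:l rests on {7:j}
piece 9:j rests on {8:l}
piece 10:j rests on {9:j}
minimal pieces: {0:l, 1:m}
ways to finish when only these pieces remain (= sum over removing one remaining piece with nothing left below it):
  1 left: {10}→1
  2 left: {9,10}→1
  3 left: {8,9,10}→1
  4 left: {7,8,9,10}→1
  5 left: {5,7,8,9,10}→1  {6,7,8,9,10}→1
  6 left: {5,6,7,8,9,10}→2
  7 left: {4,5,6,7,8,9,10}→2
  8 left: {3,4,5,6,7,8,9,10}→2
  9 left: {0,3,4,5,6,7,8,9,10}→2  {2,3,4,5,6,7,8,9,10}→2
  placing 0:l first → 2 extensions
  placing 1:m first → 4 extensions
total linear extensions = 6

6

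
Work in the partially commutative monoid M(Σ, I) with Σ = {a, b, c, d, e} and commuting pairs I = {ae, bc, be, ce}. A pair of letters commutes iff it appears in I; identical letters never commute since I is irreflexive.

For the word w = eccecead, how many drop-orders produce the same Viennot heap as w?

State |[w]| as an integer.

35

piece 0:e — minimal
piece 1:c — minimal
piece 2:c rests on {1:c}
piece 3:e rests on {0:e}
piece 4:c rests on {2:c}
piece 5:e rests on {3:e}
piece 6:a rests on {4:c}
piece 7:d rests on {5:e, 6:a}
minimal pieces: {0:e, 1:c}
ways to finish when only these pieces remain (= sum over removing one remaining piece with nothing left below it):
  1 left: {7}→1
  2 left: {5,7}→1  {6,7}→1
  3 left: {3,5,7}→1  {4,6,7}→1  {5,6,7}→2
  4 left: {0,3,5,7}→1  {2,4,6,7}→1  {3,5,6,7}→3  {4,5,6,7}→3
  5 left: {0,3,5,6,7}→4  {1,2,4,6,7}→1  {2,4,5,6,7}→4  {3,4,5,6,7}→6
  6 left: {0,3,4,5,6,7}→10  {1,2,4,5,6,7}→5  {2,3,4,5,6,7}→10
  placing 0:e first → 15 extensions
  placing 1:c first → 20 extensions
total linear extensions = 35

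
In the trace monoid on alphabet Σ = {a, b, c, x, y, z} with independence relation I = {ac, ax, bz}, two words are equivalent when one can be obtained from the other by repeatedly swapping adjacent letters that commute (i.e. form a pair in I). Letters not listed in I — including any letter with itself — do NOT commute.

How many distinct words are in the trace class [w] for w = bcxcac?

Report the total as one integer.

0(b) covers ∅
1(c) covers 0:b
2(x) covers 1:c
3(c) covers 2:x
4(a) covers 0:b
5(c) covers 3:c
floor of heap: 0:b
completions by unplaced set U, small U first (add the entries for U minus each lowest piece of U):
  |U|=1: {4}:1  {5}:1
  |U|=2: {3,5}:1  {4,5}:2
  |U|=3: {2,3,5}:1  {3,4,5}:3
  |U|=4: {1,2,3,5}:1  {2,3,4,5}:4
  start at 0(b): 5

5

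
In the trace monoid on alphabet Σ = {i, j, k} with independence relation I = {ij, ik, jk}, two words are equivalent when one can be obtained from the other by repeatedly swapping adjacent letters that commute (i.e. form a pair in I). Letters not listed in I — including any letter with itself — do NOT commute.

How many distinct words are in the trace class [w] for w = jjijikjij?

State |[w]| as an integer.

504

drop 0:j onto floor
drop 1:j onto {0:j}
drop 2:i onto floor
drop 3:j onto {1:j}
drop 4:i onto {2:i}
drop 5:k onto floor
drop 6:j onto {3:j}
drop 7:i onto {4:i}
drop 8:j onto {6:j}
ground layer = {0:j, 2:i, 5:k}
drop-orders for the pieces not yet dropped (sum over which currently-grounded one goes next):
  1 to go: {5} 1  {7} 1  {8} 1
  2 to go: {4,7} 1  {5,7} 2  {5,8} 2  {6,8} 1  {7,8} 2
  3 to go: {2,4,7} 1  {3,6,8} 1  {4,5,7} 3  {4,7,8} 3  {5,6,8} 3  {5,7,8} 6  {6,7,8} 3
  4 to go: {1,3,6,8} 1  {2,4,5,7} 4  {2,4,7,8} 4  {3,5,6,8} 4  {3,6,7,8} 4  {4,5,7,8} 12  {4,6,7,8} 6  {5,6,7,8} 12
  5 to go: {0,1,3,6,8} 1  {1,3,5,6,8} 5  {1,3,6,7,8} 5  {2,4,5,7,8} 20  {2,4,6,7,8} 10  {3,4,6,7,8} 10  {3,5,6,7,8} 20  {4,5,6,7,8} 30
  6 to go: {0,1,3,5,6,8} 6  {0,1,3,6,7,8} 6  {1,3,4,6,7,8} 15  {1,3,5,6,7,8} 30  {2,3,4,6,7,8} 20  {2,4,5,6,7,8} 60  {3,4,5,6,7,8} 60
  7 to go: {0,1,3,4,6,7,8} 21  {0,1,3,5,6,7,8} 42  {1,2,3,4,6,7,8} 35  {1,3,4,5,6,7,8} 105  {2,3,4,5,6,7,8} 140
  if 0:j drops first: 280 orders
  if 2:i drops first: 168 orders
  if 5:k drops first: 56 orders
heap linearizations: 504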